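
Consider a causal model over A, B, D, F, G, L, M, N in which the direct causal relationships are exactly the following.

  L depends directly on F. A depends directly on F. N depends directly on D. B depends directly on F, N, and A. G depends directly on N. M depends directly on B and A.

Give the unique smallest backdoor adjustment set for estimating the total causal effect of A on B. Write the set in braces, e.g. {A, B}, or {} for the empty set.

Variables eligible for adjustment (non-descendants of A, excluding A and B): {D, F, G, L, N}.
Backdoor paths from A to B:
  P1: A <- F -> B
The empty set is not sufficient: P1 (A <- F -> B) has no collider blocking it and no conditioned non-collider, so it is open.
Try {F}:
  P1: blocked at fork node F ∈ conditioning set.
{F} contains no descendant of A and blocks every backdoor path.
No other singleton works — e.g. {D} leaves P1 open — so {F} is the unique smallest valid adjustment set.

{F}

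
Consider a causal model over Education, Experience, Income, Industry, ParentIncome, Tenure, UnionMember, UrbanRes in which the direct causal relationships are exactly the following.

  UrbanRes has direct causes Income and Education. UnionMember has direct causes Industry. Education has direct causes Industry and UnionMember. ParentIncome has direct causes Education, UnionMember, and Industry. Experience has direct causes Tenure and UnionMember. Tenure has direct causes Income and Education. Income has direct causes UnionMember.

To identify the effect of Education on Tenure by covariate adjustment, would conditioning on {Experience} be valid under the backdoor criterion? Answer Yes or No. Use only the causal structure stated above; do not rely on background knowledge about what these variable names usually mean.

Backdoor paths from Education to Tenure (paths whose first edge points into Education):
  P1: Education <- Industry -> UnionMember -> Income -> Tenure
  P2: Education <- Industry -> UnionMember -> Experience <- Tenure
  P3: Education <- Industry -> ParentIncome <- UnionMember -> Income -> Tenure
  P4: Education <- Industry -> ParentIncome <- UnionMember -> Experience <- Tenure
  P5: Education <- UnionMember -> Income -> Tenure
  P6: Education <- UnionMember -> Experience <- Tenure
Condition 1 (no descendant of Education in the set): FAILS — Experience is a descendant of Education.
Condition 2 (every backdoor path blocked by {Experience}):
  P1: open — no interior node is in the conditioning set.
  P2: open — collider(s) Experience are conditioned on (or have a conditioned descendant) and no non-collider on the path is in the set.
  P3: blocked at collider ParentIncome (neither it nor any descendant is in the conditioning set).
  P4: blocked at collider ParentIncome (neither it nor any descendant is in the conditioning set).
  P5: open — no interior node is in the conditioning set.
  P6: open — collider(s) Experience are conditioned on (or have a conditioned descendant) and no non-collider on the path is in the set.
{Experience} does not satisfy the backdoor criterion.

No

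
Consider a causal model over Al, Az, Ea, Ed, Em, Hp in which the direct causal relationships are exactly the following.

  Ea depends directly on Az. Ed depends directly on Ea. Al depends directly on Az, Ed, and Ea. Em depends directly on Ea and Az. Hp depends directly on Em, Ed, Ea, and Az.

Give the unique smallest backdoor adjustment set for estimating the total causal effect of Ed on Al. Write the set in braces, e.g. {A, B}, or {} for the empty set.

Variables eligible for adjustment (non-descendants of Ed, excluding Ed and Al): {Az, Ea, Em}.
Backdoor paths from Ed to Al:
  P1: Ed <- Ea <- Az -> Al
  P2: Ed <- Ea -> Em <- Az -> Al
  P3: Ed <- Ea -> Em -> Hp <- Az -> Al
  P4: Ed <- Ea -> Al
  P5: Ed <- Ea -> Hp <- Az -> Al
  P6: Ed <- Ea -> Hp <- Em <- Az -> Al
The empty set is not sufficient: P1 (Ed <- Ea <- Az -> Al) has no collider blocking it and no conditioned non-collider, so it is open.
Try {Ea}:
  P1: blocked at chain node Ea ∈ conditioning set.
  P2: blocked at fork node Ea ∈ conditioning set.
  P3: blocked at fork node Ea ∈ conditioning set.
  P4: blocked at fork node Ea ∈ conditioning set.
  P5: blocked at fork node Ea ∈ conditioning set.
  P6: blocked at fork node Ea ∈ conditioning set.
{Ea} contains no descendant of Ed and blocks every backdoor path.
No other singleton works — e.g. {Az} leaves P4 open — so {Ea} is the unique smallest valid adjustment set.

{Ea}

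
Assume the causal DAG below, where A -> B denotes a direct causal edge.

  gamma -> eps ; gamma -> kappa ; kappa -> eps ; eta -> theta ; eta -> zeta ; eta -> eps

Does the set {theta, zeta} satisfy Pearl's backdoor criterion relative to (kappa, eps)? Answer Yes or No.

No

Backdoor paths from kappa to eps (paths whose first edge points into kappa):
  P1: kappa <- gamma -> eps
Condition 1 (no descendant of kappa in the set): holds — descendants of kappa are {eps}; none are in {theta, zeta}.
Condition 2 (every backdoor path blocked by {theta, zeta}):
  P1: open — no interior node is in the conditioning set.
{theta, zeta} does not satisfy the backdoor criterion.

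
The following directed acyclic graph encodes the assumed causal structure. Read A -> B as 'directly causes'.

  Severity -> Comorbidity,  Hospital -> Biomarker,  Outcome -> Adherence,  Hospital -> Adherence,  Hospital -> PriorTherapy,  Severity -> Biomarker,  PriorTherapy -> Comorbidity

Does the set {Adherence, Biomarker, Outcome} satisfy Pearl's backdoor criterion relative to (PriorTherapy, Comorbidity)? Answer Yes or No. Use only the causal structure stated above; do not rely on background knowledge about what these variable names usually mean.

No

Backdoor paths from PriorTherapy to Comorbidity (paths whose first edge points into PriorTherapy):
  P1: PriorTherapy <- Hospital -> Biomarker <- Severity -> Comorbidity
Condition 1 (no descendant of PriorTherapy in the set): holds — descendants of PriorTherapy are {Comorbidity}; none are in {Adherence, Biomarker, Outcome}.
Condition 2 (every backdoor path blocked by {Adherence, Biomarker, Outcome}):
  P1: open — collider(s) Biomarker are conditioned on (or have a conditioned descendant) and no non-collider on the path is in the set.
{Adherence, Biomarker, Outcome} does not satisfy the backdoor criterion.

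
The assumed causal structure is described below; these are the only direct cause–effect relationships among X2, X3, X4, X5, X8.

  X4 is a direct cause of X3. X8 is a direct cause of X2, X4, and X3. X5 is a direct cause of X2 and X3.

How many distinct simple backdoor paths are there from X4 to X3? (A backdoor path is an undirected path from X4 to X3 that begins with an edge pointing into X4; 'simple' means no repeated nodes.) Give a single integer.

2

A backdoor path from X4 to X3 is any simple undirected path whose first edge points into X4 (i.e. leaves X4 via a parent).
Parents of X4: {X8}.
Enumerating:
  P1: X4 <- X8 -> X2 <- X5 -> X3
  P2: X4 <- X8 -> X3
That exhausts the simple backdoor paths. Count: 2.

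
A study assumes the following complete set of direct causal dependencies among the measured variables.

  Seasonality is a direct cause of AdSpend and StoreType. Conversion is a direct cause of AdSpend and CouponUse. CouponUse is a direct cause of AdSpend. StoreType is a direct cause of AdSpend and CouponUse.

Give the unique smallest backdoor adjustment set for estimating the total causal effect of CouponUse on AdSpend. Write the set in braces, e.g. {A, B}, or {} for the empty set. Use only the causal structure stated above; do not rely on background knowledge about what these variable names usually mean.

Variables eligible for adjustment (non-descendants of CouponUse, excluding CouponUse and AdSpend): {Conversion, Seasonality, StoreType}.
Backdoor paths from CouponUse to AdSpend:
  P1: CouponUse <- Conversion -> AdSpend
  P2: CouponUse <- StoreType <- Seasonality -> AdSpend
  P3: CouponUse <- StoreType -> AdSpend
The empty set is not sufficient: P1 (CouponUse <- Conversion -> AdSpend) has no collider blocking it and no conditioned non-collider, so it is open.
Try {Conversion, StoreType}:
  P1: blocked at fork node Conversion ∈ conditioning set.
  P2: blocked at chain node StoreType ∈ conditioning set.
  P3: blocked at fork node StoreType ∈ conditioning set.
{Conversion, StoreType} contains no descendant of CouponUse and blocks every backdoor path.
Every element of {Conversion, StoreType} is needed (dropping Conversion leaves P1 open; dropping StoreType leaves P2 open), so no proper subset is valid.
Among all size-2 subsets of the eligible variables, only {Conversion, StoreType} blocks every backdoor path, so it is the unique smallest valid adjustment set.

{Conversion, StoreType}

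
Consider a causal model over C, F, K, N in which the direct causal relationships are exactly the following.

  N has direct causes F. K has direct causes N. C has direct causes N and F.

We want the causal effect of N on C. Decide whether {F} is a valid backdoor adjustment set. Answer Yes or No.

Backdoor paths from N to C (paths whose first edge points into N):
  P1: N <- F -> C
Condition 1 (no descendant of N in the set): holds — descendants of N are {C, K}; none are in {F}.
Condition 2 (every backdoor path blocked by {F}):
  P1: blocked at fork node F ∈ conditioning set.
{F} satisfies the backdoor criterion.

Yes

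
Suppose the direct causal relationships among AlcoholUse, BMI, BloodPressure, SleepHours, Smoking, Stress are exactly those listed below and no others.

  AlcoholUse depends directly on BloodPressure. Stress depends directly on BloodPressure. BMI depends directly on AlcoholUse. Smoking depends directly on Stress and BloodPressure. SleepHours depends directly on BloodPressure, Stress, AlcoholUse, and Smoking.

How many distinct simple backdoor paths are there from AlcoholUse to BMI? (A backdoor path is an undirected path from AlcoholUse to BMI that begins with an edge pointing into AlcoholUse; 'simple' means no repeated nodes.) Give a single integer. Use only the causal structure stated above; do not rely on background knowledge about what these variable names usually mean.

A backdoor path from AlcoholUse to BMI is any simple undirected path whose first edge points into AlcoholUse (i.e. leaves AlcoholUse via a parent).
Parents of AlcoholUse: {BloodPressure}.
No simple path from any parent of AlcoholUse reaches BMI without revisiting AlcoholUse, so there are no backdoor paths.

0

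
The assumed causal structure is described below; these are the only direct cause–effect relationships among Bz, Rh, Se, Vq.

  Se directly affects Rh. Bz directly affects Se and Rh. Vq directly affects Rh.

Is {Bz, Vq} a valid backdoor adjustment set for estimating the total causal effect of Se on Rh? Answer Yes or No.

Yes

Backdoor paths from Se to Rh (paths whose first edge points into Se):
  P1: Se <- Bz -> Rh
Condition 1 (no descendant of Se in the set): holds — descendants of Se are {Rh}; none are in {Bz, Vq}.
Condition 2 (every backdoor path blocked by {Bz, Vq}):
  P1: blocked at fork node Bz ∈ conditioning set.
{Bz, Vq} satisfies the backdoor criterion.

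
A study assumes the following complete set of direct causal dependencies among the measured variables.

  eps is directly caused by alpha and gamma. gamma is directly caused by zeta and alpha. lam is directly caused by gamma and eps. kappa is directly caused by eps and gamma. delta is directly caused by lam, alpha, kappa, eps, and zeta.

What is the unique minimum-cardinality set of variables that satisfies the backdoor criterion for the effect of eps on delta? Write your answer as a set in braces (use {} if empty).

Variables eligible for adjustment (non-descendants of eps, excluding eps and delta): {alpha, gamma, zeta}.
Backdoor paths from eps to delta:
  P1: eps <- alpha -> gamma <- zeta -> delta
  P2: eps <- alpha -> gamma -> lam -> delta
  P3: eps <- alpha -> gamma -> kappa -> delta
  P4: eps <- alpha -> delta
  P5: eps <- gamma <- zeta -> delta
  P6: eps <- gamma <- alpha -> delta
  P7: eps <- gamma -> lam -> delta
  P8: eps <- gamma -> kappa -> delta
The empty set is not sufficient: P2 (eps <- alpha -> gamma -> lam -> delta) has no collider blocking it and no conditioned non-collider, so it is open.
Try {alpha, gamma}:
  P1: blocked at fork node alpha ∈ conditioning set.
  P2: blocked at fork node alpha ∈ conditioning set.
  P3: blocked at fork node alpha ∈ conditioning set.
  P4: blocked at fork node alpha ∈ conditioning set.
  P5: blocked at chain node gamma ∈ conditioning set.
  P6: blocked at chain node gamma ∈ conditioning set.
  P7: blocked at fork node gamma ∈ conditioning set.
  P8: blocked at fork node gamma ∈ conditioning set.
{alpha, gamma} contains no descendant of eps and blocks every backdoor path.
Every element of {alpha, gamma} is needed (dropping alpha leaves P1 open; dropping gamma leaves P5 open), so no proper subset is valid.
Among all size-2 subsets of the eligible variables, only {alpha, gamma} blocks every backdoor path, so it is the unique smallest valid adjustment set.

{alpha, gamma}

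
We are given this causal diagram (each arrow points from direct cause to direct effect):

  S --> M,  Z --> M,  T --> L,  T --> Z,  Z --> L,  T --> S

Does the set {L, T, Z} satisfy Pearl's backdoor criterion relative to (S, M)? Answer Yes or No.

Yes

Backdoor paths from S to M (paths whose first edge points into S):
  P1: S <- T -> Z -> M
  P2: S <- T -> L <- Z -> M
Condition 1 (no descendant of S in the set): holds — descendants of S are {M}; none are in {L, T, Z}.
Condition 2 (every backdoor path blocked by {L, T, Z}):
  P1: blocked at fork node T ∈ conditioning set.
  P2: blocked at fork node T ∈ conditioning set.
{L, T, Z} satisfies the backdoor criterion.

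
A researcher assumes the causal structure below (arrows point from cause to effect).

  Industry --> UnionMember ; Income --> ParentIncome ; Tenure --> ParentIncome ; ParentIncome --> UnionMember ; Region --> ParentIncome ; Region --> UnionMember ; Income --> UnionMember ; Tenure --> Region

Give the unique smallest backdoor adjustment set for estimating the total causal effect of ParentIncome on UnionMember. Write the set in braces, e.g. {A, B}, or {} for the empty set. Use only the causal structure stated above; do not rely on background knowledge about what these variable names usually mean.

Variables eligible for adjustment (non-descendants of ParentIncome, excluding ParentIncome and UnionMember): {Income, Industry, Region, Tenure}.
Backdoor paths from ParentIncome to UnionMember:
  P1: ParentIncome <- Tenure -> Region -> UnionMember
  P2: ParentIncome <- Income -> UnionMember
  P3: ParentIncome <- Region -> UnionMember
The empty set is not sufficient: P1 (ParentIncome <- Tenure -> Region -> UnionMember) has no collider blocking it and no conditioned non-collider, so it is open.
Try {Income, Region}:
  P1: blocked at chain node Region ∈ conditioning set.
  P2: blocked at fork node Income ∈ conditioning set.
  P3: blocked at fork node Region ∈ conditioning set.
{Income, Region} contains no descendant of ParentIncome and blocks every backdoor path.
Every element of {Income, Region} is needed (dropping Income leaves P2 open; dropping Region leaves P1 open), so no proper subset is valid.
Among all size-2 subsets of the eligible variables, only {Income, Region} blocks every backdoor path, so it is the unique smallest valid adjustment set.

{Income, Region}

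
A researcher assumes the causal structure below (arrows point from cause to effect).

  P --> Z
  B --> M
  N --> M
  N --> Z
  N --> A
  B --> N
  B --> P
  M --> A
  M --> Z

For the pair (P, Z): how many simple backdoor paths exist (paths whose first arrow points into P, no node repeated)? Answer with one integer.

6

A backdoor path from P to Z is any simple undirected path whose first edge points into P (i.e. leaves P via a parent).
Parents of P: {B}.
Enumerating:
  P1: P <- B -> N -> M -> Z
  P2: P <- B -> N -> A <- M -> Z
  P3: P <- B -> N -> Z
  P4: P <- B -> M <- N -> Z
  P5: P <- B -> M -> A <- N -> Z
  P6: P <- B -> M -> Z
That exhausts the simple backdoor paths. Count: 6.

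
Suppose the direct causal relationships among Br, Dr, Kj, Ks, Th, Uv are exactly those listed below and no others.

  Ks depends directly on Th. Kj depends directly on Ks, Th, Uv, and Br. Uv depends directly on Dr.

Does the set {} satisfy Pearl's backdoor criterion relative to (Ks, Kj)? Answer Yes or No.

No

Backdoor paths from Ks to Kj (paths whose first edge points into Ks):
  P1: Ks <- Th -> Kj
Condition 1 (no descendant of Ks in the set): holds — descendants of Ks are {Kj}; none are in {}.
Condition 2 (every backdoor path blocked by {}):
  P1: open — no interior node is in the conditioning set.
{} does not satisfy the backdoor criterion.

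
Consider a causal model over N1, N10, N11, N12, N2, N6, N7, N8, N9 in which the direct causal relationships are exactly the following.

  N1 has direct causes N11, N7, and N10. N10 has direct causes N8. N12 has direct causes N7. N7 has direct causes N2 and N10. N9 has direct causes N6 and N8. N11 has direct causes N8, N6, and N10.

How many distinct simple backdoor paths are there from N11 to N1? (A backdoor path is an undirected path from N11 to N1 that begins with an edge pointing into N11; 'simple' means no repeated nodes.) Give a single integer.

6

A backdoor path from N11 to N1 is any simple undirected path whose first edge points into N11 (i.e. leaves N11 via a parent).
Parents of N11: {N10, N6, N8}.
Enumerating:
  P1: N11 <- N8 -> N10 -> N7 -> N1
  P2: N11 <- N8 -> N10 -> N1
  P3: N11 <- N10 -> N7 -> N1
  P4: N11 <- N10 -> N1
  P5: N11 <- N6 -> N9 <- N8 -> N10 -> N7 -> N1
  P6: N11 <- N6 -> N9 <- N8 -> N10 -> N1
That exhausts the simple backdoor paths. Count: 6.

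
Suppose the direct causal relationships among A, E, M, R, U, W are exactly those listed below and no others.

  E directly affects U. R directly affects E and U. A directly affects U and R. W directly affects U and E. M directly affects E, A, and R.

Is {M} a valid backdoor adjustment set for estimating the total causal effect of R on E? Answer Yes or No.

Yes

Backdoor paths from R to E (paths whose first edge points into R):
  P1: R <- M -> A -> U <- W -> E
  P2: R <- M -> A -> U <- E
  P3: R <- M -> E
  P4: R <- A <- M -> E
  P5: R <- A -> U <- W -> E
  P6: R <- A -> U <- E
Condition 1 (no descendant of R in the set): holds — descendants of R are {E, U}; none are in {M}.
Condition 2 (every backdoor path blocked by {M}):
  P1: blocked at fork node M ∈ conditioning set.
  P2: blocked at fork node M ∈ conditioning set.
  P3: blocked at fork node M ∈ conditioning set.
  P4: blocked at fork node M ∈ conditioning set.
  P5: blocked at collider U (neither it nor any descendant is in the conditioning set).
  P6: blocked at collider U (neither it nor any descendant is in the conditioning set).
{M} satisfies the backdoor criterion.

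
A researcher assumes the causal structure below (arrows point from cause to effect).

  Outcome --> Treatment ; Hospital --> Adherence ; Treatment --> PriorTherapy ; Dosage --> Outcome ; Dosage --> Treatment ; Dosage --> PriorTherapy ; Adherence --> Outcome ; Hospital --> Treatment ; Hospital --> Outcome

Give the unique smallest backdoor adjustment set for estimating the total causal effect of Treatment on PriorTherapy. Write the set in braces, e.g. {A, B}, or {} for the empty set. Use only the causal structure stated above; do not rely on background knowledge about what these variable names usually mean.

{Dosage}

Variables eligible for adjustment (non-descendants of Treatment, excluding Treatment and PriorTherapy): {Adherence, Dosage, Hospital, Outcome}.
Backdoor paths from Treatment to PriorTherapy:
  P1: Treatment <- Hospital -> Adherence -> Outcome <- Dosage -> PriorTherapy
  P2: Treatment <- Hospital -> Outcome <- Dosage -> PriorTherapy
  P3: Treatment <- Dosage -> PriorTherapy
  P4: Treatment <- Outcome <- Dosage -> PriorTherapy
The empty set is not sufficient: P3 (Treatment <- Dosage -> PriorTherapy) has no collider blocking it and no conditioned non-collider, so it is open.
Try {Dosage}:
  P1: blocked at collider Outcome (neither it nor any descendant is in the conditioning set).
  P2: blocked at collider Outcome (neither it nor any descendant is in the conditioning set).
  P3: blocked at fork node Dosage ∈ conditioning set.
  P4: blocked at fork node Dosage ∈ conditioning set.
{Dosage} contains no descendant of Treatment and blocks every backdoor path.
No other singleton works — e.g. {Hospital} leaves P3 open — so {Dosage} is the unique smallest valid adjustment set.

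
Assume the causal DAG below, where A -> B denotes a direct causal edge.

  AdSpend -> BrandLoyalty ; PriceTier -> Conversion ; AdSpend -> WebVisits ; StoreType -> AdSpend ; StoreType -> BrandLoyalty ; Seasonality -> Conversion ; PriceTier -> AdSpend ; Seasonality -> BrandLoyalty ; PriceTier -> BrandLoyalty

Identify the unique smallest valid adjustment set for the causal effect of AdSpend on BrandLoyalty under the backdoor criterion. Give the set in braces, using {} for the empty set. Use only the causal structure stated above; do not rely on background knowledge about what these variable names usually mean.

Variables eligible for adjustment (non-descendants of AdSpend, excluding AdSpend and BrandLoyalty): {Conversion, PriceTier, Seasonality, StoreType}.
Backdoor paths from AdSpend to BrandLoyalty:
  P1: AdSpend <- StoreType -> BrandLoyalty
  P2: AdSpend <- PriceTier -> Conversion <- Seasonality -> BrandLoyalty
  P3: AdSpend <- PriceTier -> BrandLoyalty
The empty set is not sufficient: P1 (AdSpend <- StoreType -> BrandLoyalty) has no collider blocking it and no conditioned non-collider, so it is open.
Try {PriceTier, StoreType}:
  P1: blocked at fork node StoreType ∈ conditioning set.
  P2: blocked at fork node PriceTier ∈ conditioning set.
  P3: blocked at fork node PriceTier ∈ conditioning set.
{PriceTier, StoreType} contains no descendant of AdSpend and blocks every backdoor path.
Every element of {PriceTier, StoreType} is needed (dropping PriceTier leaves P3 open; dropping StoreType leaves P1 open), so no proper subset is valid.
Among all size-2 subsets of the eligible variables, only {PriceTier, StoreType} blocks every backdoor path, so it is the unique smallest valid adjustment set.

{PriceTier, StoreType}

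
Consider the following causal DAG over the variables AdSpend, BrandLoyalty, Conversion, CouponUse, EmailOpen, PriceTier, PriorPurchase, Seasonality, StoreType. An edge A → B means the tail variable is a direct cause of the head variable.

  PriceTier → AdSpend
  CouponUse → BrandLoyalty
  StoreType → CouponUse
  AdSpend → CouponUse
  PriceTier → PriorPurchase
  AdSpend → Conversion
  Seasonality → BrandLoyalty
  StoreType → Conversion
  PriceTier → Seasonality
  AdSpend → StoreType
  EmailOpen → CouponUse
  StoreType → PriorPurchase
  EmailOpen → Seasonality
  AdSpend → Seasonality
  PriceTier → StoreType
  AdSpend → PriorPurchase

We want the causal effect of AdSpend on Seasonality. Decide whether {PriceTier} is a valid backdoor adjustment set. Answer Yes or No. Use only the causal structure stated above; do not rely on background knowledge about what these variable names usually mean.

Yes

Backdoor paths from AdSpend to Seasonality (paths whose first edge points into AdSpend):
  P1: AdSpend <- PriceTier -> StoreType -> CouponUse <- EmailOpen -> Seasonality
  P2: AdSpend <- PriceTier -> StoreType -> CouponUse -> BrandLoyalty <- Seasonality
  P3: AdSpend <- PriceTier -> Seasonality
  P4: AdSpend <- PriceTier -> PriorPurchase <- StoreType -> CouponUse <- EmailOpen -> Seasonality
  P5: AdSpend <- PriceTier -> PriorPurchase <- StoreType -> CouponUse -> BrandLoyalty <- Seasonality
Condition 1 (no descendant of AdSpend in the set): holds — descendants of AdSpend are {BrandLoyalty, Conversion, CouponUse, PriorPurchase, Seasonality, StoreType}; none are in {PriceTier}.
Condition 2 (every backdoor path blocked by {PriceTier}):
  P1: blocked at fork node PriceTier ∈ conditioning set.
  P2: blocked at fork node PriceTier ∈ conditioning set.
  P3: blocked at fork node PriceTier ∈ conditioning set.
  P4: blocked at fork node PriceTier ∈ conditioning set.
  P5: blocked at fork node PriceTier ∈ conditioning set.
{PriceTier} satisfies the backdoor criterion.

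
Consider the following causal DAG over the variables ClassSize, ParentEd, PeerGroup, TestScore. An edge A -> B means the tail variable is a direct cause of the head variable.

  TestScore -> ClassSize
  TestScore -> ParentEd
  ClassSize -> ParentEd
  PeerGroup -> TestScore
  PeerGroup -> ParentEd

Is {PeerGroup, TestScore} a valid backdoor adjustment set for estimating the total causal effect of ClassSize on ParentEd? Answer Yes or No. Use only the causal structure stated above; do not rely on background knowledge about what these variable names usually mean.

Yes

Backdoor paths from ClassSize to ParentEd (paths whose first edge points into ClassSize):
  P1: ClassSize <- TestScore <- PeerGroup -> ParentEd
  P2: ClassSize <- TestScore -> ParentEd
Condition 1 (no descendant of ClassSize in the set): holds — descendants of ClassSize are {ParentEd}; none are in {PeerGroup, TestScore}.
Condition 2 (every backdoor path blocked by {PeerGroup, TestScore}):
  P1: blocked at chain node TestScore ∈ conditioning set.
  P2: blocked at fork node TestScore ∈ conditioning set.
{PeerGroup, TestScore} satisfies the backdoor criterion.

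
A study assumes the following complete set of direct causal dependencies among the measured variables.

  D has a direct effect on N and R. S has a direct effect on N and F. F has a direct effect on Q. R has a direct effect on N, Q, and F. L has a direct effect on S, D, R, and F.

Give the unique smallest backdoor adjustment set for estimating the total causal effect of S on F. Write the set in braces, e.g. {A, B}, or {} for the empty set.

{L}

Variables eligible for adjustment (non-descendants of S, excluding S and F): {D, L, R}.
Backdoor paths from S to F:
  P1: S <- L -> D -> R -> F
  P2: S <- L -> D -> R -> Q <- F
  P3: S <- L -> D -> N <- R -> F
  P4: S <- L -> D -> N <- R -> Q <- F
  P5: S <- L -> R -> F
  P6: S <- L -> R -> Q <- F
  P7: S <- L -> F
The empty set is not sufficient: P1 (S <- L -> D -> R -> F) has no collider blocking it and no conditioned non-collider, so it is open.
Try {L}:
  P1: blocked at fork node L ∈ conditioning set.
  P2: blocked at fork node L ∈ conditioning set.
  P3: blocked at fork node L ∈ conditioning set.
  P4: blocked at fork node L ∈ conditioning set.
  P5: blocked at fork node L ∈ conditioning set.
  P6: blocked at fork node L ∈ conditioning set.
  P7: blocked at fork node L ∈ conditioning set.
{L} contains no descendant of S and blocks every backdoor path.
No other singleton works — e.g. {D} leaves P5 open — so {L} is the unique smallest valid adjustment set.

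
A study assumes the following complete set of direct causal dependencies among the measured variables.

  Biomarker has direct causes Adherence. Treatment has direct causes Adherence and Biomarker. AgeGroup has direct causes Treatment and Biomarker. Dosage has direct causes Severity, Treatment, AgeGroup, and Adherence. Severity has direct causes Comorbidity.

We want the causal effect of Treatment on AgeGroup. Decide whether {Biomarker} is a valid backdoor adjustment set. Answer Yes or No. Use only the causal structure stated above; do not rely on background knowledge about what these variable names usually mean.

Yes

Backdoor paths from Treatment to AgeGroup (paths whose first edge points into Treatment):
  P1: Treatment <- Adherence -> Biomarker -> AgeGroup
  P2: Treatment <- Adherence -> Dosage <- AgeGroup
  P3: Treatment <- Biomarker <- Adherence -> Dosage <- AgeGroup
  P4: Treatment <- Biomarker -> AgeGroup
Condition 1 (no descendant of Treatment in the set): holds — descendants of Treatment are {AgeGroup, Dosage}; none are in {Biomarker}.
Condition 2 (every backdoor path blocked by {Biomarker}):
  P1: blocked at chain node Biomarker ∈ conditioning set.
  P2: blocked at collider Dosage (neither it nor any descendant is in the conditioning set).
  P3: blocked at chain node Biomarker ∈ conditioning set.
  P4: blocked at fork node Biomarker ∈ conditioning set.
{Biomarker} satisfies the backdoor criterion.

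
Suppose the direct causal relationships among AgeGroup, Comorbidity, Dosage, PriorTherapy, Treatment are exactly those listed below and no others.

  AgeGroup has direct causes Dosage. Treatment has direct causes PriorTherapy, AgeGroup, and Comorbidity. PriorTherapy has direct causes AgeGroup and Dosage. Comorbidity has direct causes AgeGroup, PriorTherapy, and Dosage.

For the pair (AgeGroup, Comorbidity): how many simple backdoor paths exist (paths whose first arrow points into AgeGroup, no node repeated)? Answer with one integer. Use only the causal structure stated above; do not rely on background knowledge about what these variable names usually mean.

3

A backdoor path from AgeGroup to Comorbidity is any simple undirected path whose first edge points into AgeGroup (i.e. leaves AgeGroup via a parent).
Parents of AgeGroup: {Dosage}.
Enumerating:
  P1: AgeGroup <- Dosage -> PriorTherapy -> Comorbidity
  P2: AgeGroup <- Dosage -> PriorTherapy -> Treatment <- Comorbidity
  P3: AgeGroup <- Dosage -> Comorbidity
That exhausts the simple backdoor paths. Count: 3.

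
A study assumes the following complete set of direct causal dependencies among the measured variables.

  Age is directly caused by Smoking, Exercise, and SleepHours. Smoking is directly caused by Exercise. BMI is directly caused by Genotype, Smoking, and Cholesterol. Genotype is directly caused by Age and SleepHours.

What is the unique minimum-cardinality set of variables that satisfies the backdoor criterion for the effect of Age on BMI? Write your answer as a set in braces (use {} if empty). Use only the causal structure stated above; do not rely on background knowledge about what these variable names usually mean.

{SleepHours, Smoking}

Variables eligible for adjustment (non-descendants of Age, excluding Age and BMI): {Cholesterol, Exercise, SleepHours, Smoking}.
Backdoor paths from Age to BMI:
  P1: Age <- SleepHours -> Genotype -> BMI
  P2: Age <- Exercise -> Smoking -> BMI
  P3: Age <- Smoking -> BMI
The empty set is not sufficient: P1 (Age <- SleepHours -> Genotype -> BMI) has no collider blocking it and no conditioned non-collider, so it is open.
Try {SleepHours, Smoking}:
  P1: blocked at fork node SleepHours ∈ conditioning set.
  P2: blocked at chain node Smoking ∈ conditioning set.
  P3: blocked at fork node Smoking ∈ conditioning set.
{SleepHours, Smoking} contains no descendant of Age and blocks every backdoor path.
Every element of {SleepHours, Smoking} is needed (dropping SleepHours leaves P1 open; dropping Smoking leaves P2 open), so no proper subset is valid.
Among all size-2 subsets of the eligible variables, only {SleepHours, Smoking} blocks every backdoor path, so it is the unique smallest valid adjustment set.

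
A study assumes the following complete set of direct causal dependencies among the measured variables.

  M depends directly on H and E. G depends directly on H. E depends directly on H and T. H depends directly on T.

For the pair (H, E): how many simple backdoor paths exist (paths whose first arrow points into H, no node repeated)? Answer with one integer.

A backdoor path from H to E is any simple undirected path whose first edge points into H (i.e. leaves H via a parent).
Parents of H: {T}.
Enumerating:
  P1: H <- T -> E
That exhausts the simple backdoor paths. Count: 1.

1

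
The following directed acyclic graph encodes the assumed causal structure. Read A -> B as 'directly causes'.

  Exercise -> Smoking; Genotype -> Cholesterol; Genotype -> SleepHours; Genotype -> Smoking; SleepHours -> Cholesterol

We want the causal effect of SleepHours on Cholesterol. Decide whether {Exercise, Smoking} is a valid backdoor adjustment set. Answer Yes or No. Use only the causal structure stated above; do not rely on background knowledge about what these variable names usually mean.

Backdoor paths from SleepHours to Cholesterol (paths whose first edge points into SleepHours):
  P1: SleepHours <- Genotype -> Cholesterol
Condition 1 (no descendant of SleepHours in the set): holds — descendants of SleepHours are {Cholesterol}; none are in {Exercise, Smoking}.
Condition 2 (every backdoor path blocked by {Exercise, Smoking}):
  P1: open — no interior node is in the conditioning set.
{Exercise, Smoking} does not satisfy the backdoor criterion.

No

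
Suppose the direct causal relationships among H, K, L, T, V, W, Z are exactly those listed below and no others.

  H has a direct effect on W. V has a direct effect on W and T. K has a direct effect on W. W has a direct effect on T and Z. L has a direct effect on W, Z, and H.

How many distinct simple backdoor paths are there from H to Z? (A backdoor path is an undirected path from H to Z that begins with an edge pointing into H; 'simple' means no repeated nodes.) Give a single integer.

A backdoor path from H to Z is any simple undirected path whose first edge points into H (i.e. leaves H via a parent).
Parents of H: {L}.
Enumerating:
  P1: H <- L -> W -> Z
  P2: H <- L -> Z
That exhausts the simple backdoor paths. Count: 2.

2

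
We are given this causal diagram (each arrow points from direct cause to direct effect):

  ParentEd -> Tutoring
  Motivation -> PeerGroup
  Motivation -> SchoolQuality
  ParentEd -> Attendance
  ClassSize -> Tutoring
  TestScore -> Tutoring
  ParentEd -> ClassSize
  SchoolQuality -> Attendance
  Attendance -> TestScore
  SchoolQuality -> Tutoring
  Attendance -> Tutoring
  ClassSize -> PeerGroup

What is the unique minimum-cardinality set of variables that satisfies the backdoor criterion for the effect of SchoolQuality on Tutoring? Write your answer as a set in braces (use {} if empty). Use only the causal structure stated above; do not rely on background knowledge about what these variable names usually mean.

Variables eligible for adjustment (non-descendants of SchoolQuality, excluding SchoolQuality and Tutoring): {ClassSize, Motivation, ParentEd, PeerGroup}.
Backdoor paths from SchoolQuality to Tutoring:
  P1: SchoolQuality <- Motivation -> PeerGroup <- ClassSize <- ParentEd -> Attendance -> TestScore -> Tutoring
  P2: SchoolQuality <- Motivation -> PeerGroup <- ClassSize <- ParentEd -> Attendance -> Tutoring
  P3: SchoolQuality <- Motivation -> PeerGroup <- ClassSize <- ParentEd -> Tutoring
  P4: SchoolQuality <- Motivation -> PeerGroup <- ClassSize -> Tutoring
Each backdoor path contains an unconditioned collider, so every path is already blocked with the empty conditioning set:
  P1: blocked at collider PeerGroup (neither it nor any descendant is in the conditioning set).
  P2: blocked at collider PeerGroup (neither it nor any descendant is in the conditioning set).
  P3: blocked at collider PeerGroup (neither it nor any descendant is in the conditioning set).
  P4: blocked at collider PeerGroup (neither it nor any descendant is in the conditioning set).
The empty set is therefore the unique smallest valid set.

{}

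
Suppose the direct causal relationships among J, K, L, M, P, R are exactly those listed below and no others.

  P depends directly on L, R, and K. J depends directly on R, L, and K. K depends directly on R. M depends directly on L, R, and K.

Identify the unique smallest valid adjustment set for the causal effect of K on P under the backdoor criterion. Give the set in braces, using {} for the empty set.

Variables eligible for adjustment (non-descendants of K, excluding K and P): {L, R}.
Backdoor paths from K to P:
  P1: K <- R -> M <- L -> P
  P2: K <- R -> J <- L -> P
  P3: K <- R -> P
The empty set is not sufficient: P3 (K <- R -> P) has no collider blocking it and no conditioned non-collider, so it is open.
Try {R}:
  P1: blocked at fork node R ∈ conditioning set.
  P2: blocked at fork node R ∈ conditioning set.
  P3: blocked at fork node R ∈ conditioning set.
{R} contains no descendant of K and blocks every backdoor path.
No other singleton works — e.g. {L} leaves P3 open — so {R} is the unique smallest valid adjustment set.

{R}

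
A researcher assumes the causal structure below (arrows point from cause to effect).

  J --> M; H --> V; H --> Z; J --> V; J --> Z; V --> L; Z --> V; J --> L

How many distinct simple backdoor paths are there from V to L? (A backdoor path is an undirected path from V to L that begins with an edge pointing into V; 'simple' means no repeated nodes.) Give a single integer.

A backdoor path from V to L is any simple undirected path whose first edge points into V (i.e. leaves V via a parent).
Parents of V: {H, J, Z}.
Enumerating:
  P1: V <- H -> Z <- J -> L
  P2: V <- J -> L
  P3: V <- Z <- J -> L
That exhausts the simple backdoor paths. Count: 3.

3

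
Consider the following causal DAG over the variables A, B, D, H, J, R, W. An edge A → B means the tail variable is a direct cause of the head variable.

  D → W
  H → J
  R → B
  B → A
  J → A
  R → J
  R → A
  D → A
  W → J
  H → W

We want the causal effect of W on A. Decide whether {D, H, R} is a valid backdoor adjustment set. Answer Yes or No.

Yes

Backdoor paths from W to A (paths whose first edge points into W):
  P1: W <- H -> J <- R -> B -> A
  P2: W <- H -> J <- R -> A
  P3: W <- H -> J -> A
  P4: W <- D -> A
Condition 1 (no descendant of W in the set): holds — descendants of W are {A, J}; none are in {D, H, R}.
Condition 2 (every backdoor path blocked by {D, H, R}):
  P1: blocked at fork node H ∈ conditioning set.
  P2: blocked at fork node H ∈ conditioning set.
  P3: blocked at fork node H ∈ conditioning set.
  P4: blocked at fork node D ∈ conditioning set.
{D, H, R} satisfies the backdoor criterion.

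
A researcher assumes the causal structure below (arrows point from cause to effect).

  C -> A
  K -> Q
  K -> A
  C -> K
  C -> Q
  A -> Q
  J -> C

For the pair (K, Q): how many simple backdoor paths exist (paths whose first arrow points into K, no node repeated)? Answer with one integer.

A backdoor path from K to Q is any simple undirected path whose first edge points into K (i.e. leaves K via a parent).
Parents of K: {C}.
Enumerating:
  P1: K <- C -> A -> Q
  P2: K <- C -> Q
That exhausts the simple backdoor paths. Count: 2.

2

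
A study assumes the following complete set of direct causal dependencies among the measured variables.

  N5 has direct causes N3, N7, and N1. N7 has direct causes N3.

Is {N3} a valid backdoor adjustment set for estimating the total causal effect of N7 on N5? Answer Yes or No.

Backdoor paths from N7 to N5 (paths whose first edge points into N7):
  P1: N7 <- N3 -> N5
Condition 1 (no descendant of N7 in the set): holds — descendants of N7 are {N5}; none are in {N3}.
Condition 2 (every backdoor path blocked by {N3}):
  P1: blocked at fork node N3 ∈ conditioning set.
{N3} satisfies the backdoor criterion.

Yes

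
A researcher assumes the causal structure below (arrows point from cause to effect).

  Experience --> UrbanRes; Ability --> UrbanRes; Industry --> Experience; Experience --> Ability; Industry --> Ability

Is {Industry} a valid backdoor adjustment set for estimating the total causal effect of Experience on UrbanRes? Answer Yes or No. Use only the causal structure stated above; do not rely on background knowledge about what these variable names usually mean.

Backdoor paths from Experience to UrbanRes (paths whose first edge points into Experience):
  P1: Experience <- Industry -> Ability -> UrbanRes
Condition 1 (no descendant of Experience in the set): holds — descendants of Experience are {Ability, UrbanRes}; none are in {Industry}.
Condition 2 (every backdoor path blocked by {Industry}):
  P1: blocked at fork node Industry ∈ conditioning set.
{Industry} satisfies the backdoor criterion.

Yes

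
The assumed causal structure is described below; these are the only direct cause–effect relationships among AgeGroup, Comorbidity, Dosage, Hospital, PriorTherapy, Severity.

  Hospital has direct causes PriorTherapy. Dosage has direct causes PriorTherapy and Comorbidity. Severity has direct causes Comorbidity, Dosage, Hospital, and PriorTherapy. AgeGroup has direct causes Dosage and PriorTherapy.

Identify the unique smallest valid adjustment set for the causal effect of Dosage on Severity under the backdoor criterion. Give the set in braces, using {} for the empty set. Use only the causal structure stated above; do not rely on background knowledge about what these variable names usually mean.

Variables eligible for adjustment (non-descendants of Dosage, excluding Dosage and Severity): {Comorbidity, Hospital, PriorTherapy}.
Backdoor paths from Dosage to Severity:
  P1: Dosage <- PriorTherapy -> Hospital -> Severity
  P2: Dosage <- PriorTherapy -> Severity
  P3: Dosage <- Comorbidity -> Severity
The empty set is not sufficient: P1 (Dosage <- PriorTherapy -> Hospital -> Severity) has no collider blocking it and no conditioned non-collider, so it is open.
Try {Comorbidity, PriorTherapy}:
  P1: blocked at fork node PriorTherapy ∈ conditioning set.
  P2: blocked at fork node PriorTherapy ∈ conditioning set.
  P3: blocked at fork node Comorbidity ∈ conditioning set.
{Comorbidity, PriorTherapy} contains no descendant of Dosage and blocks every backdoor path.
Every element of {Comorbidity, PriorTherapy} is needed (dropping Comorbidity leaves P3 open; dropping PriorTherapy leaves P1 open), so no proper subset is valid.
Among all size-2 subsets of the eligible variables, only {Comorbidity, PriorTherapy} blocks every backdoor path, so it is the unique smallest valid adjustment set.

{Comorbidity, PriorTherapy}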